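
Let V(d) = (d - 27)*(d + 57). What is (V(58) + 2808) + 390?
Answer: 6763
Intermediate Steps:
V(d) = (-27 + d)*(57 + d)
(V(58) + 2808) + 390 = ((-1539 + 58² + 30*58) + 2808) + 390 = ((-1539 + 3364 + 1740) + 2808) + 390 = (3565 + 2808) + 390 = 6373 + 390 = 6763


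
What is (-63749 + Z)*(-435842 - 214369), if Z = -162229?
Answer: 146933381358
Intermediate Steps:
(-63749 + Z)*(-435842 - 214369) = (-63749 - 162229)*(-435842 - 214369) = -225978*(-650211) = 146933381358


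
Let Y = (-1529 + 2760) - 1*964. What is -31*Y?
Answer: -8277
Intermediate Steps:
Y = 267 (Y = 1231 - 964 = 267)
-31*Y = -31*267 = -8277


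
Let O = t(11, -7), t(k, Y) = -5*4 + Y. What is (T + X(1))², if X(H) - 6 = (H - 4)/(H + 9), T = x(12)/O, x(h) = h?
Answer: 223729/8100 ≈ 27.621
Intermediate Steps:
t(k, Y) = -20 + Y
O = -27 (O = -20 - 7 = -27)
T = -4/9 (T = 12/(-27) = 12*(-1/27) = -4/9 ≈ -0.44444)
X(H) = 6 + (-4 + H)/(9 + H) (X(H) = 6 + (H - 4)/(H + 9) = 6 + (-4 + H)/(9 + H))
(T + X(1))² = (-4/9 + (50 + 7*1)/(9 + 1))² = (-4/9 + (50 + 7)/10)² = (-4/9 + (⅒)*57)² = (-4/9 + 57/10)² = (473/90)² = 223729/8100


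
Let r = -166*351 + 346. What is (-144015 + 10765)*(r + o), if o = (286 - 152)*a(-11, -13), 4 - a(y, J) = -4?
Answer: 7574996000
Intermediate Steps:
r = -57920 (r = -58266 + 346 = -57920)
a(y, J) = 8 (a(y, J) = 4 - 1*(-4) = 4 + 4 = 8)
o = 1072 (o = (286 - 152)*8 = 134*8 = 1072)
(-144015 + 10765)*(r + o) = (-144015 + 10765)*(-57920 + 1072) = -133250*(-56848) = 7574996000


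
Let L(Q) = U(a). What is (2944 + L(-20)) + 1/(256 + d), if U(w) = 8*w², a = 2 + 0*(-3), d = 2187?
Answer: 7270369/2443 ≈ 2976.0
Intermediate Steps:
a = 2 (a = 2 + 0 = 2)
L(Q) = 32 (L(Q) = 8*2² = 8*4 = 32)
(2944 + L(-20)) + 1/(256 + d) = (2944 + 32) + 1/(256 + 2187) = 2976 + 1/2443 = 7270369/2443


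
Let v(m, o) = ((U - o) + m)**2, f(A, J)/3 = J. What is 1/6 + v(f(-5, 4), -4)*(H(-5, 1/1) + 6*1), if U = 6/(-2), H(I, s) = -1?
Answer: 5071/6 ≈ 845.17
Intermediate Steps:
f(A, J) = 3*J
U = -3 (U = 6*(-1/2) = -3)
v(m, o) = (-3 + m - o)**2 (v(m, o) = ((-3 - o) + m)**2 = (-3 + m - o)**2)
1/6 + v(f(-5, 4), -4)*(H(-5, 1/1) + 6*1) = 1/6 + (3 - 4 - 3*4)**2*(-1 + 6*1) = 1/6 + (3 - 4 - 1*12)**2*(-1 + 6) = 1/6 + (3 - 4 - 12)**2*5 = 1/6 + (-13)**2*5 = 1/6 + 169*5 = 1/6 + 845 = 5071/6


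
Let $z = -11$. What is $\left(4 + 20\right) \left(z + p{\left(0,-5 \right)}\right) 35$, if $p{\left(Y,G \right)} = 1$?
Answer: $-8400$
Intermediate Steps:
$\left(4 + 20\right) \left(z + p{\left(0,-5 \right)}\right) 35 = \left(4 + 20\right) \left(-11 + 1\right) 35 = 24 \left(-10\right) 35 = \left(-240\right) 35 = -8400$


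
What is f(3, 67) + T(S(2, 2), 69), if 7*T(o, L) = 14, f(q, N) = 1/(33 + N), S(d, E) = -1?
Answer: 201/100 ≈ 2.0100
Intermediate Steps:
T(o, L) = 2 (T(o, L) = (1/7)*14 = 2)
f(3, 67) + T(S(2, 2), 69) = 1/(33 + 67) + 2 = 1/100 + 2 = 201/100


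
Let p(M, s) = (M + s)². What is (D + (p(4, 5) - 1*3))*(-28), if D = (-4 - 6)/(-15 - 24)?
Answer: -85456/39 ≈ -2191.2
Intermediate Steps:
D = 10/39 (D = -10/(-39) = -10*(-1/39) = 10/39 ≈ 0.25641)
(D + (p(4, 5) - 1*3))*(-28) = (10/39 + ((4 + 5)² - 1*3))*(-28) = (10/39 + (9² - 3))*(-28) = (10/39 + (81 - 3))*(-28) = (10/39 + 78)*(-28) = (3052/39)*(-28) = -85456/39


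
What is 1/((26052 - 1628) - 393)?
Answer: 1/24031 ≈ 4.1613e-5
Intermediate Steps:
1/((26052 - 1628) - 393) = 1/(24424 - 393) = 1/24031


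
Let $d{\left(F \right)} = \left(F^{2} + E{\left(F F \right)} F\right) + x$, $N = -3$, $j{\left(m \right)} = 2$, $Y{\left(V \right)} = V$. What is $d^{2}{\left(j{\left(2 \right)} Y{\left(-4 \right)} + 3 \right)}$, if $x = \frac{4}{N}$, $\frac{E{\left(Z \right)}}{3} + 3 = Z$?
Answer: $\frac{844561}{9} \approx 93840.0$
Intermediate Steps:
$E{\left(Z \right)} = -9 + 3 Z$
$x = - \frac{4}{3}$ ($x = \frac{4}{-3} = 4 \left(- \frac{1}{3}\right) = - \frac{4}{3} \approx -1.3333$)
$d{\left(F \right)} = - \frac{4}{3} + F^{2} + F \left(-9 + 3 F^{2}\right)$ ($d{\left(F \right)} = \left(F^{2} + \left(-9 + 3 F F\right) F\right) - \frac{4}{3} = \left(F^{2} + \left(-9 + 3 F^{2}\right) F\right) - \frac{4}{3} = \left(F^{2} + F \left(-9 + 3 F^{2}\right)\right) - \frac{4}{3} = - \frac{4}{3} + F^{2} + F \left(-9 + 3 F^{2}\right)$)
$d^{2}{\left(j{\left(2 \right)} Y{\left(-4 \right)} + 3 \right)} = \left(- \frac{4}{3} + \left(2 \left(-4\right) + 3\right)^{2} - 9 \left(2 \left(-4\right) + 3\right) + 3 \left(2 \left(-4\right) + 3\right)^{3}\right)^{2} = \left(- \frac{4}{3} + \left(-8 + 3\right)^{2} - 9 \left(-8 + 3\right) + 3 \left(-8 + 3\right)^{3}\right)^{2} = \left(- \frac{4}{3} + \left(-5\right)^{2} - -45 + 3 \left(-5\right)^{3}\right)^{2} = \left(- \frac{4}{3} + 25 + 45 + 3 \left(-125\right)\right)^{2} = \left(- \frac{4}{3} + 25 + 45 - 375\right)^{2} = \left(- \frac{919}{3}\right)^{2} = \frac{844561}{9}$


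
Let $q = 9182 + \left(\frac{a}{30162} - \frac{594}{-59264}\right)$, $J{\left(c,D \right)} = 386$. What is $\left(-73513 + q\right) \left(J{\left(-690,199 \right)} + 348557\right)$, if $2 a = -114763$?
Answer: $- \frac{911981415193617587}{40625472} \approx -2.2449 \cdot 10^{10}$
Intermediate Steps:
$a = - \frac{114763}{2}$ ($a = \frac{1}{2} \left(-114763\right) = - \frac{114763}{2} \approx -57382.0$)
$q = \frac{372946203427}{40625472}$ ($q = 9182 - \left(- \frac{297}{29632} + \frac{10433}{5484}\right) = 9182 - \frac{76880477}{40625472} = \frac{372946203427}{40625472} \approx 9180.1$)
$\left(-73513 + q\right) \left(J{\left(-690,199 \right)} + 348557\right) = \left(-73513 + \frac{372946203427}{40625472}\right) \left(386 + 348557\right) = \left(- \frac{2613554119709}{40625472}\right) 348943 = - \frac{911981415193617587}{40625472}$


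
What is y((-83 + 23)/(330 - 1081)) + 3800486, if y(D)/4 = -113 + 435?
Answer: 3801774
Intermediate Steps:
y(D) = 1288 (y(D) = 4*(-113 + 435) = 4*322 = 1288)
y((-83 + 23)/(330 - 1081)) + 3800486 = 1288 + 3800486 = 3801774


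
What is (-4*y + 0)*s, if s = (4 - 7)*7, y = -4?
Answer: -336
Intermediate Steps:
s = -21 (s = -3*7 = -21)
(-4*y + 0)*s = (-4*(-4) + 0)*(-21) = (16 + 0)*(-21) = 16*(-21) = -336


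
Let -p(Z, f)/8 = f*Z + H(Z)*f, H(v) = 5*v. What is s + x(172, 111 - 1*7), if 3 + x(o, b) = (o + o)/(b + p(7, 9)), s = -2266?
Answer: -828228/365 ≈ -2269.1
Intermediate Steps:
p(Z, f) = -48*Z*f (p(Z, f) = -8*(f*Z + (5*Z)*f) = -8*(Z*f + 5*Z*f) = -48*Z*f)
x(o, b) = -3 + 2*o/(-3024 + b) (x(o, b) = -3 + (o + o)/(b - 48*7*9) = -3 + (2*o)/(b - 3024) = -3 + (2*o)/(-3024 + b) = -3 + 2*o/(-3024 + b))
s + x(172, 111 - 1*7) = -2266 + (9072 - 3*(111 - 1*7) + 2*172)/(-3024 + (111 - 1*7)) = -2266 + (9072 - 3*(111 - 7) + 344)/(-3024 + (111 - 7)) = -2266 + (9072 - 3*104 + 344)/(-3024 + 104) = -2266 + (9072 - 312 + 344)/(-2920) = -2266 - 1/2920*9104 = -2266 - 1138/365 = -828228/365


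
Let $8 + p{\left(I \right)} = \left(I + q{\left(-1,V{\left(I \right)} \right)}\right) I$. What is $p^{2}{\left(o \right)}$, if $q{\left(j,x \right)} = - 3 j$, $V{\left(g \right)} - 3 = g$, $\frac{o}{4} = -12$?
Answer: $4631104$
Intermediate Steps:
$o = -48$ ($o = 4 \left(-12\right) = -48$)
$V{\left(g \right)} = 3 + g$
$p{\left(I \right)} = -8 + I \left(3 + I\right)$ ($p{\left(I \right)} = -8 + \left(I - -3\right) I = -8 + \left(I + 3\right) I = -8 + \left(3 + I\right) I = -8 + I \left(3 + I\right)$)
$p^{2}{\left(o \right)} = \left(-8 + \left(-48\right)^{2} + 3 \left(-48\right)\right)^{2} = \left(-8 + 2304 - 144\right)^{2} = 2152^{2} = 4631104$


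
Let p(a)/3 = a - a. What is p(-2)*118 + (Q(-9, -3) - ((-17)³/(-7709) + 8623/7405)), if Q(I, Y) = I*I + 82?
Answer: 9202023163/57085145 ≈ 161.20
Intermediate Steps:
Q(I, Y) = 82 + I² (Q(I, Y) = I² + 82 = 82 + I²)
p(a) = 0 (p(a) = 3*(a - a) = 3*0 = 0)
p(-2)*118 + (Q(-9, -3) - ((-17)³/(-7709) + 8623/7405)) = 0*118 + ((82 + (-9)²) - ((-17)³/(-7709) + 8623/7405)) = 0 + ((82 + 81) - (-4913*(-1/7709) + 8623*(1/7405))) = 0 + (163 - (4913/7709 + 8623/7405)) = 0 + (163 - 1*102855472/57085145) = 0 + (163 - 102855472/57085145) = 0 + 9202023163/57085145 = 9202023163/57085145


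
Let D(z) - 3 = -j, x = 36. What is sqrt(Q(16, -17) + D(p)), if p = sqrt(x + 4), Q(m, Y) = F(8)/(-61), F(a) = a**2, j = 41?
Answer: I*sqrt(145302)/61 ≈ 6.2489*I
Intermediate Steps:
Q(m, Y) = -64/61 (Q(m, Y) = 8**2/(-61) = 64*(-1/61) = -64/61)
p = 2*sqrt(10) (p = sqrt(36 + 4) = sqrt(40) = 2*sqrt(10) ≈ 6.3246)
D(z) = -38 (D(z) = 3 - 1*41 = 3 - 41 = -38)
sqrt(Q(16, -17) + D(p)) = sqrt(-64/61 - 38) = sqrt(-2382/61) = I*sqrt(145302)/61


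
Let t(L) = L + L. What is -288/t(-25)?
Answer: 144/25 ≈ 5.7600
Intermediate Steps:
t(L) = 2*L
-288/t(-25) = -288/(2*(-25)) = -288/(-50) = -288*(-1/50) = 144/25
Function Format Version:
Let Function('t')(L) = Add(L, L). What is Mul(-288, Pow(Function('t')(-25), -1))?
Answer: Rational(144, 25) ≈ 5.7600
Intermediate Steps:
Function('t')(L) = Mul(2, L)
Mul(-288, Pow(Function('t')(-25), -1)) = Mul(-288, Pow(Mul(2, -25), -1)) = Mul(-288, Pow(-50, -1)) = Mul(-288, Rational(-1, 50)) = Rational(144, 25)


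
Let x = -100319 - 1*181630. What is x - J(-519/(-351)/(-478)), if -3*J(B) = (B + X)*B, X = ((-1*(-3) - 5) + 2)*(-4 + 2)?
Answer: -2645570443892243/9383152428 ≈ -2.8195e+5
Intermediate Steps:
x = -281949 (x = -100319 - 181630 = -281949)
X = 0 (X = ((3 - 5) + 2)*(-2) = (-2 + 2)*(-2) = 0*(-2) = 0)
J(B) = -B²/3 (J(B) = -(B + 0)*B/3 = -B*B/3 = -B²/3)
x - J(-519/(-351)/(-478)) = -281949 - (-1)*(-519/(-351)/(-478))²/3 = -281949 - (-1)*(-519*(-1/351)*(-1/478))²/3 = -281949 - (-1)*((173/117)*(-1/478))²/3 = -281949 - (-1)*(-173/55926)²/3 = -281949 - (-1)*29929/(3*3127717476) = -281949 - 1*(-29929/9383152428) = -281949 + 29929/9383152428 = -2645570443892243/9383152428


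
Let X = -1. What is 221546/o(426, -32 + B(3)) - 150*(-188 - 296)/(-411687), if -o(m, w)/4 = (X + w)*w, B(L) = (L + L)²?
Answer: -1689094313/365944 ≈ -4615.7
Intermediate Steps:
B(L) = 4*L² (B(L) = (2*L)² = 4*L²)
o(m, w) = -4*w*(-1 + w) (o(m, w) = -4*(-1 + w)*w = -4*w*(-1 + w))
221546/o(426, -32 + B(3)) - 150*(-188 - 296)/(-411687) = 221546/((4*(-32 + 4*3²)*(1 - (-32 + 4*3²)))) - 150*(-188 - 296)/(-411687) = 221546/((4*(-32 + 4*9)*(1 - (-32 + 4*9)))) - 150*(-484)*(-1/411687) = 221546/((4*(-32 + 36)*(1 - (-32 + 36)))) + 72600*(-1/411687) = 221546/((4*4*(1 - 1*4))) - 24200/137229 = 221546/((4*4*(1 - 4))) - 24200/137229 = 221546/((4*4*(-3))) - 24200/137229 = 221546/(-48) - 24200/137229 = 221546*(-1/48) - 24200/137229 = -110773/24 - 24200/137229 = -1689094313/365944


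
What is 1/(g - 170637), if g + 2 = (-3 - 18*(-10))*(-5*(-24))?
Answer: -1/149399 ≈ -6.6935e-6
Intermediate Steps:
g = 21238 (g = -2 + (-3 - 18*(-10))*(-5*(-24)) = -2 + (-3 + 180)*120 = -2 + 177*120 = -2 + 21240 = 21238)
1/(g - 170637) = 1/(21238 - 170637) = 1/(-149399) = -1/149399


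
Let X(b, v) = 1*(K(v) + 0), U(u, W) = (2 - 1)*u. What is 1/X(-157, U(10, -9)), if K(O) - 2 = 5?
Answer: ⅐ ≈ 0.14286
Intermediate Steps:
K(O) = 7 (K(O) = 2 + 5 = 7)
U(u, W) = u (U(u, W) = 1*u = u)
X(b, v) = 7 (X(b, v) = 1*(7 + 0) = 1*7 = 7)
1/X(-157, U(10, -9)) = 1/7 = ⅐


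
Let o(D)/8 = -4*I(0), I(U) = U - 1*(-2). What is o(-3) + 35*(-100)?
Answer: -3564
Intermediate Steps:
I(U) = 2 + U (I(U) = U + 2 = 2 + U)
o(D) = -64 (o(D) = 8*(-4*(2 + 0)) = 8*(-4*2) = 8*(-8) = -64)
o(-3) + 35*(-100) = -64 + 35*(-100) = -64 - 3500 = -3564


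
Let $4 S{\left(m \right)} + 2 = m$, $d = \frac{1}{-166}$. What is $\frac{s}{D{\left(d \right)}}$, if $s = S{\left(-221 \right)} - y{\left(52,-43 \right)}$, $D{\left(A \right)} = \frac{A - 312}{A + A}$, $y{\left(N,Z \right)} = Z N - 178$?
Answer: $\frac{9433}{103586} \approx 0.091064$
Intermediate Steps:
$d = - \frac{1}{166} \approx -0.0060241$
$y{\left(N,Z \right)} = -178 + N Z$ ($y{\left(N,Z \right)} = N Z - 178 = -178 + N Z$)
$S{\left(m \right)} = - \frac{1}{2} + \frac{m}{4}$
$D{\left(A \right)} = \frac{-312 + A}{2 A}$
$s = \frac{9433}{4}$ ($s = \left(- \frac{1}{2} + \frac{1}{4} \left(-221\right)\right) - \left(-178 + 52 \left(-43\right)\right) = \left(- \frac{1}{2} - \frac{221}{4}\right) - \left(-178 - 2236\right) = - \frac{223}{4} - -2414 = - \frac{223}{4} + 2414 = \frac{9433}{4} \approx 2358.3$)
$\frac{s}{D{\left(d \right)}} = \frac{9433}{4 \frac{-312 - \frac{1}{166}}{2 \left(- \frac{1}{166}\right)}} = \frac{9433}{4 \cdot \frac{1}{2} \left(-166\right) \left(- \frac{51793}{166}\right)} = \frac{9433}{4 \cdot \frac{51793}{2}} = \frac{9433}{4} \cdot \frac{2}{51793} = \frac{9433}{103586}$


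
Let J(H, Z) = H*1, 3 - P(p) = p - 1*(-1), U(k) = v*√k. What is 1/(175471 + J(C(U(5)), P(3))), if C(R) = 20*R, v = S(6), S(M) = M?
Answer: 175471/30789999841 - 120*√5/30789999841 ≈ 5.6902e-6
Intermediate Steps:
v = 6
U(k) = 6*√k
P(p) = 2 - p (P(p) = 3 - (p - 1*(-1)) = 3 - (p + 1) = 3 - (1 + p) = 3 + (-1 - p) = 2 - p)
J(H, Z) = H
1/(175471 + J(C(U(5)), P(3))) = 1/(175471 + 20*(6*√5)) = 1/(175471 + 120*√5)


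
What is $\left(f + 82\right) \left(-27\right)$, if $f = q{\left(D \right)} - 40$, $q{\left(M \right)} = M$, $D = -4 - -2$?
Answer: $-1080$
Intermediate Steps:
$D = -2$ ($D = -4 + 2 = -2$)
$f = -42$ ($f = -2 - 40 = -42$)
$\left(f + 82\right) \left(-27\right) = \left(-42 + 82\right) \left(-27\right) = 40 \left(-27\right) = -1080$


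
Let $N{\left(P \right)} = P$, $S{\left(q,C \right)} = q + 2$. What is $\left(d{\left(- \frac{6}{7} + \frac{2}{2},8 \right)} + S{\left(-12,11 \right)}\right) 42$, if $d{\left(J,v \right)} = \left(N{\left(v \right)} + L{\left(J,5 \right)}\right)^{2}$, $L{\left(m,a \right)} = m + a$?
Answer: $\frac{47844}{7} \approx 6834.9$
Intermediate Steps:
$S{\left(q,C \right)} = 2 + q$
$L{\left(m,a \right)} = a + m$
$d{\left(J,v \right)} = \left(5 + J + v\right)^{2}$ ($d{\left(J,v \right)} = \left(v + \left(5 + J\right)\right)^{2} = \left(5 + J + v\right)^{2}$)
$\left(d{\left(- \frac{6}{7} + \frac{2}{2},8 \right)} + S{\left(-12,11 \right)}\right) 42 = \left(\left(5 + \left(- \frac{6}{7} + \frac{2}{2}\right) + 8\right)^{2} + \left(2 - 12\right)\right) 42 = \left(\left(5 + \left(\left(-6\right) \frac{1}{7} + 2 \cdot \frac{1}{2}\right) + 8\right)^{2} - 10\right) 42 = \left(\left(5 + \left(- \frac{6}{7} + 1\right) + 8\right)^{2} - 10\right) 42 = \left(\left(5 + \frac{1}{7} + 8\right)^{2} - 10\right) 42 = \left(\left(\frac{92}{7}\right)^{2} - 10\right) 42 = \left(\frac{8464}{49} - 10\right) 42 = \frac{7974}{49} \cdot 42 = \frac{47844}{7}$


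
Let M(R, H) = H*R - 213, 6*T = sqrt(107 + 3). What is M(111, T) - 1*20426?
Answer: -20639 + 37*sqrt(110)/2 ≈ -20445.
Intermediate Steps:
T = sqrt(110)/6 (T = sqrt(107 + 3)/6 = sqrt(110)/6 ≈ 1.7480)
M(R, H) = -213 + H*R
M(111, T) - 1*20426 = (-213 + (sqrt(110)/6)*111) - 1*20426 = (-213 + 37*sqrt(110)/2) - 20426 = -20639 + 37*sqrt(110)/2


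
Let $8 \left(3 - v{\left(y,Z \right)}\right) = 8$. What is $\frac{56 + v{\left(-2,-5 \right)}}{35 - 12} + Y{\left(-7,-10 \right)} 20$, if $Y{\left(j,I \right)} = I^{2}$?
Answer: $\frac{46058}{23} \approx 2002.5$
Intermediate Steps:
$v{\left(y,Z \right)} = 2$ ($v{\left(y,Z \right)} = 3 - 1 = 2$)
$\frac{56 + v{\left(-2,-5 \right)}}{35 - 12} + Y{\left(-7,-10 \right)} 20 = \frac{56 + 2}{35 - 12} + \left(-10\right)^{2} \cdot 20 = \frac{58}{23} + 100 \cdot 20 = 58 \cdot \frac{1}{23} + 2000 = \frac{58}{23} + 2000 = \frac{46058}{23}$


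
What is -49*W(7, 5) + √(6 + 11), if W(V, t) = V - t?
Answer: -98 + √17 ≈ -93.877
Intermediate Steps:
-49*W(7, 5) + √(6 + 11) = -49*(7 - 1*5) + √(6 + 11) = -49*(7 - 5) + √17 = -49*2 + √17 = -98 + √17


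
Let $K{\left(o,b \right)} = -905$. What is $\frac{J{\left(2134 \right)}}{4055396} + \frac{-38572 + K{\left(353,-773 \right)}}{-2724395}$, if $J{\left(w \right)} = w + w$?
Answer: $\frac{42930646438}{2762125146355} \approx 0.015543$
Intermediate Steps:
$J{\left(w \right)} = 2 w$
$\frac{J{\left(2134 \right)}}{4055396} + \frac{-38572 + K{\left(353,-773 \right)}}{-2724395} = \frac{2 \cdot 2134}{4055396} + \frac{-38572 - 905}{-2724395} = 4268 \cdot \frac{1}{4055396} - - \frac{39477}{2724395} = \frac{1067}{1013849} + \frac{39477}{2724395} = \frac{42930646438}{2762125146355}$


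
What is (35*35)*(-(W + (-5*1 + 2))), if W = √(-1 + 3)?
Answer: 3675 - 1225*√2 ≈ 1942.6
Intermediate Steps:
W = √2 ≈ 1.4142
(35*35)*(-(W + (-5*1 + 2))) = (35*35)*(-(√2 + (-5*1 + 2))) = 1225*(-(√2 + (-5 + 2))) = 1225*(-(√2 - 3)) = 1225*(-(-3 + √2)) = 1225*(3 - √2) = 3675 - 1225*√2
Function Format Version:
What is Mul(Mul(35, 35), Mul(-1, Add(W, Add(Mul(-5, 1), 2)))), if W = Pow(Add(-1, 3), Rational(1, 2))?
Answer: Add(3675, Mul(-1225, Pow(2, Rational(1, 2)))) ≈ 1942.6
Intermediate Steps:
W = Pow(2, Rational(1, 2)) ≈ 1.4142
Mul(Mul(35, 35), Mul(-1, Add(W, Add(Mul(-5, 1), 2)))) = Mul(Mul(35, 35), Mul(-1, Add(Pow(2, Rational(1, 2)), Add(Mul(-5, 1), 2)))) = Mul(1225, Mul(-1, Add(Pow(2, Rational(1, 2)), Add(-5, 2)))) = Mul(1225, Mul(-1, Add(Pow(2, Rational(1, 2)), -3))) = Mul(1225, Mul(-1, Add(-3, Pow(2, Rational(1, 2))))) = Mul(1225, Add(3, Mul(-1, Pow(2, Rational(1, 2))))) = Add(3675, Mul(-1225, Pow(2, Rational(1, 2))))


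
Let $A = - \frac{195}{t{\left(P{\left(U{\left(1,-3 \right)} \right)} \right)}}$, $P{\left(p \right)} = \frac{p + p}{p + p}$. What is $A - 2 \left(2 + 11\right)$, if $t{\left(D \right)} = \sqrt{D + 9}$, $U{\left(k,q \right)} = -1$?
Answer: $-26 - \frac{39 \sqrt{10}}{2} \approx -87.664$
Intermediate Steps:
$P{\left(p \right)} = 1$ ($P{\left(p \right)} = \frac{2 p}{2 p} = 2 p \frac{1}{2 p} = 1$)
$t{\left(D \right)} = \sqrt{9 + D}$
$A = - \frac{39 \sqrt{10}}{2}$ ($A = - \frac{195}{\sqrt{9 + 1}} = - \frac{195}{\sqrt{10}} = - 195 \frac{\sqrt{10}}{10} = - \frac{39 \sqrt{10}}{2} \approx -61.664$)
$A - 2 \left(2 + 11\right) = - \frac{39 \sqrt{10}}{2} - 2 \left(2 + 11\right) = - \frac{39 \sqrt{10}}{2} - 2 \cdot 13 = - \frac{39 \sqrt{10}}{2} - 26 = -26 - \frac{39 \sqrt{10}}{2}$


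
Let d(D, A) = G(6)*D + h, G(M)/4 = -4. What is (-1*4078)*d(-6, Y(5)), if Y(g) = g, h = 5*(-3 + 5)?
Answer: -432268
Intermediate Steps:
h = 10 (h = 5*2 = 10)
G(M) = -16 (G(M) = 4*(-4) = -16)
d(D, A) = 10 - 16*D (d(D, A) = -16*D + 10 = 10 - 16*D)
(-1*4078)*d(-6, Y(5)) = (-1*4078)*(10 - 16*(-6)) = -4078*(10 + 96) = -4078*106 = -432268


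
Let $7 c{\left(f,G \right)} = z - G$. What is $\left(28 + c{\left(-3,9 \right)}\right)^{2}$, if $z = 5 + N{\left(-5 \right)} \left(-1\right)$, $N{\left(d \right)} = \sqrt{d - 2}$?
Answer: $\frac{\left(192 - i \sqrt{7}\right)^{2}}{49} \approx 752.18 - 20.734 i$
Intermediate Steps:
$N{\left(d \right)} = \sqrt{-2 + d}$
$z = 5 - i \sqrt{7}$ ($z = 5 + \sqrt{-2 - 5} \left(-1\right) = 5 + \sqrt{-7} \left(-1\right) = 5 + i \sqrt{7} \left(-1\right) = 5 - i \sqrt{7} \approx 5.0 - 2.6458 i$)
$c{\left(f,G \right)} = \frac{5}{7} - \frac{G}{7} - \frac{i \sqrt{7}}{7}$ ($c{\left(f,G \right)} = \frac{\left(5 - i \sqrt{7}\right) - G}{7} = \frac{5 - G - i \sqrt{7}}{7} = \frac{5}{7} - \frac{G}{7} - \frac{i \sqrt{7}}{7}$)
$\left(28 + c{\left(-3,9 \right)}\right)^{2} = \left(28 - \left(\frac{4}{7} + \frac{i \sqrt{7}}{7}\right)\right)^{2} = \left(\frac{192}{7} - \frac{i \sqrt{7}}{7}\right)^{2}$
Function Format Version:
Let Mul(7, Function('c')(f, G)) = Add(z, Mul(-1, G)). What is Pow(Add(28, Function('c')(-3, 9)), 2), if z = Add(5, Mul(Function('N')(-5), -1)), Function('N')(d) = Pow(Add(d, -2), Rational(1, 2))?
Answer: Mul(Rational(1, 49), Pow(Add(192, Mul(-1, I, Pow(7, Rational(1, 2)))), 2)) ≈ Add(752.18, Mul(-20.734, I))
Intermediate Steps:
Function('N')(d) = Pow(Add(-2, d), Rational(1, 2))
z = Add(5, Mul(-1, I, Pow(7, Rational(1, 2)))) (z = Add(5, Mul(Pow(Add(-2, -5), Rational(1, 2)), -1)) = Add(5, Mul(Pow(-7, Rational(1, 2)), -1)) = Add(5, Mul(Mul(I, Pow(7, Rational(1, 2))), -1)) = Add(5, Mul(-1, I, Pow(7, Rational(1, 2)))) ≈ Add(5.0000, Mul(-2.6458, I)))
Function('c')(f, G) = Add(Rational(5, 7), Mul(Rational(-1, 7), G), Mul(Rational(-1, 7), I, Pow(7, Rational(1, 2)))) (Function('c')(f, G) = Mul(Rational(1, 7), Add(Add(5, Mul(-1, I, Pow(7, Rational(1, 2)))), Mul(-1, G))) = Mul(Rational(1, 7), Add(5, Mul(-1, G), Mul(-1, I, Pow(7, Rational(1, 2))))) = Add(Rational(5, 7), Mul(Rational(-1, 7), G), Mul(Rational(-1, 7), I, Pow(7, Rational(1, 2)))))
Pow(Add(28, Function('c')(-3, 9)), 2) = Pow(Add(28, Add(Rational(5, 7), Mul(Rational(-1, 7), 9), Mul(Rational(-1, 7), I, Pow(7, Rational(1, 2))))), 2) = Pow(Add(28, Add(Rational(5, 7), Rational(-9, 7), Mul(Rational(-1, 7), I, Pow(7, Rational(1, 2))))), 2) = Pow(Add(28, Add(Rational(-4, 7), Mul(Rational(-1, 7), I, Pow(7, Rational(1, 2))))), 2) = Pow(Add(Rational(192, 7), Mul(Rational(-1, 7), I, Pow(7, Rational(1, 2)))), 2)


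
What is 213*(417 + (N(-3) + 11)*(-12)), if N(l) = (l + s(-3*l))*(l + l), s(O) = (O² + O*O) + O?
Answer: 2637153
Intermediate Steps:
s(O) = O + 2*O² (s(O) = (O² + O²) + O = 2*O² + O = O + 2*O²)
N(l) = 2*l*(l - 3*l*(1 - 6*l)) (N(l) = (l + (-3*l)*(1 + 2*(-3*l)))*(l + l) = (l + (-3*l)*(1 - 6*l))*(2*l) = (l - 3*l*(1 - 6*l))*(2*l) = 2*l*(l - 3*l*(1 - 6*l)))
213*(417 + (N(-3) + 11)*(-12)) = 213*(417 + ((-3)²*(-4 + 36*(-3)) + 11)*(-12)) = 213*(417 + (9*(-4 - 108) + 11)*(-12)) = 213*(417 + (9*(-112) + 11)*(-12)) = 213*(417 + (-1008 + 11)*(-12)) = 213*(417 - 997*(-12)) = 213*(417 + 11964) = 213*12381 = 2637153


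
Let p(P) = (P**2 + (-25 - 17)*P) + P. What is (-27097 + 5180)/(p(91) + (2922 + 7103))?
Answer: -21917/14575 ≈ -1.5037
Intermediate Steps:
p(P) = P**2 - 41*P (p(P) = (P**2 - 42*P) + P = P**2 - 41*P)
(-27097 + 5180)/(p(91) + (2922 + 7103)) = (-27097 + 5180)/(91*(-41 + 91) + (2922 + 7103)) = -21917/(91*50 + 10025) = -21917/(4550 + 10025) = -21917/14575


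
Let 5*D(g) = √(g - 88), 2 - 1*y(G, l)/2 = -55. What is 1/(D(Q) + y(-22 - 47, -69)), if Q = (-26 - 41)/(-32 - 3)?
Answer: 99750/11374513 - 5*I*√105455/11374513 ≈ 0.0087696 - 0.00014275*I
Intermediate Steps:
y(G, l) = 114 (y(G, l) = 4 - 2*(-55) = 4 + 110 = 114)
Q = 67/35 (Q = -67/(-35) = -67*(-1/35) = 67/35 ≈ 1.9143)
D(g) = √(-88 + g)/5 (D(g) = √(g - 88)/5 = √(-88 + g)/5)
1/(D(Q) + y(-22 - 47, -69)) = 1/(√(-88 + 67/35)/5 + 114) = 1/(√(-3013/35)/5 + 114) = 1/((I*√105455/35)/5 + 114) = 1/(I*√105455/175 + 114) = 1/(114 + I*√105455/175)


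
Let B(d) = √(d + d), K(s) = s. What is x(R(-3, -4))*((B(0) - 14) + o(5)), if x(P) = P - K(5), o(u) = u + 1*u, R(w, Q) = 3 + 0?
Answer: 8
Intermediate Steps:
R(w, Q) = 3
o(u) = 2*u (o(u) = u + u = 2*u)
x(P) = -5 + P (x(P) = P - 1*5 = P - 5 = -5 + P)
B(d) = √2*√d (B(d) = √(2*d) = √2*√d)
x(R(-3, -4))*((B(0) - 14) + o(5)) = (-5 + 3)*((√2*√0 - 14) + 2*5) = -2*((√2*0 - 14) + 10) = -2*((0 - 14) + 10) = -2*(-14 + 10) = -2*(-4) = 8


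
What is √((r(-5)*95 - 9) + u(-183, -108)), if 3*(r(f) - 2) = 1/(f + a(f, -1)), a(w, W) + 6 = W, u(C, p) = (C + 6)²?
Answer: √1134265/6 ≈ 177.50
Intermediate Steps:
u(C, p) = (6 + C)²
a(w, W) = -6 + W
r(f) = 2 + 1/(3*(-7 + f)) (r(f) = 2 + 1/(3*(f + (-6 - 1))) = 2 + 1/(3*(f - 7)) = 2 + 1/(3*(-7 + f)))
√((r(-5)*95 - 9) + u(-183, -108)) = √((((-41 + 6*(-5))/(3*(-7 - 5)))*95 - 9) + (6 - 183)²) = √((((⅓)*(-41 - 30)/(-12))*95 - 9) + (-177)²) = √((((⅓)*(-1/12)*(-71))*95 - 9) + 31329) = √(((71/36)*95 - 9) + 31329) = √((6745/36 - 9) + 31329) = √(6421/36 + 31329) = √(1134265/36) = √1134265/6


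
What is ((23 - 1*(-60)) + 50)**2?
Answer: 17689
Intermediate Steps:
((23 - 1*(-60)) + 50)**2 = ((23 + 60) + 50)**2 = (83 + 50)**2 = 133**2 = 17689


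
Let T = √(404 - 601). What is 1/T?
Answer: -I*√197/197 ≈ -0.071247*I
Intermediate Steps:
T = I*√197 (T = √(-197) = I*√197 ≈ 14.036*I)
1/T = 1/(I*√197) = -I*√197/197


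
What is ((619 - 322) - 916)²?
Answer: 383161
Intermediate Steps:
((619 - 322) - 916)² = (297 - 916)² = (-619)² = 383161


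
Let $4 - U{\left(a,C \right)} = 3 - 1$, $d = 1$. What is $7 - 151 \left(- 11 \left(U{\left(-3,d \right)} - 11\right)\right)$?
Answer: $-14942$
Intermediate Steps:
$U{\left(a,C \right)} = 2$ ($U{\left(a,C \right)} = 4 - \left(3 - 1\right) = 4 - 2 = 2$)
$7 - 151 \left(- 11 \left(U{\left(-3,d \right)} - 11\right)\right) = 7 - 151 \left(- 11 \left(2 - 11\right)\right) = 7 - 151 \left(\left(-11\right) \left(-9\right)\right) = 7 - 14949 = -14942$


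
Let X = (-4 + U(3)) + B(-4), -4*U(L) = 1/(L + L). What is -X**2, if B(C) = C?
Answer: -37249/576 ≈ -64.668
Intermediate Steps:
U(L) = -1/(8*L) (U(L) = -1/(4*(L + L)) = -1/(2*L)/4 = -1/(8*L))
X = -193/24 (X = (-4 - 1/8/3) - 4 = (-4 - 1/8*1/3) - 4 = (-4 - 1/24) - 4 = -97/24 - 4 = -193/24 ≈ -8.0417)
-X**2 = -(-193/24)**2 = -1*37249/576 = -37249/576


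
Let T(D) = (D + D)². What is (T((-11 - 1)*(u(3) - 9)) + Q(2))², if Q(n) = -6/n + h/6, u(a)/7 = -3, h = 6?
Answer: 268736486404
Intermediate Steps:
u(a) = -21 (u(a) = 7*(-3) = -21)
Q(n) = 1 - 6/n (Q(n) = -6/n + 6/6 = -6/n + 6*(⅙) = -6/n + 1 = 1 - 6/n)
T(D) = 4*D² (T(D) = (2*D)² = 4*D²)
(T((-11 - 1)*(u(3) - 9)) + Q(2))² = (4*((-11 - 1)*(-21 - 9))² + (-6 + 2)/2)² = (4*(-12*(-30))² + (½)*(-4))² = (4*360² - 2)² = (4*129600 - 2)² = (518400 - 2)² = 518398² = 268736486404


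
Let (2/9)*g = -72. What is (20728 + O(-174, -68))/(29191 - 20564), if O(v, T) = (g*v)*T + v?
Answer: -3813014/8627 ≈ -441.99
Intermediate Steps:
g = -324 (g = (9/2)*(-72) = -324)
O(v, T) = v - 324*T*v (O(v, T) = (-324*v)*T + v = -324*T*v + v = v - 324*T*v)
(20728 + O(-174, -68))/(29191 - 20564) = (20728 - 174*(1 - 324*(-68)))/(29191 - 20564) = (20728 - 174*(1 + 22032))/8627 = (20728 - 174*22033)*(1/8627) = (20728 - 3833742)*(1/8627) = -3813014*1/8627 = -3813014/8627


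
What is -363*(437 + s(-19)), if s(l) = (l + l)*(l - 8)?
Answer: -531069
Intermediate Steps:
s(l) = 2*l*(-8 + l) (s(l) = (2*l)*(-8 + l) = 2*l*(-8 + l))
-363*(437 + s(-19)) = -363*(437 + 2*(-19)*(-8 - 19)) = -363*(437 + 2*(-19)*(-27)) = -363*(437 + 1026) = -363*1463 = -531069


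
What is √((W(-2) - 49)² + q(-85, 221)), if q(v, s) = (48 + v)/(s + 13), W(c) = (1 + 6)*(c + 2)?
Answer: √14606722/78 ≈ 48.998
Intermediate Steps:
W(c) = 14 + 7*c (W(c) = 7*(2 + c) = 14 + 7*c)
q(v, s) = (48 + v)/(13 + s)
√((W(-2) - 49)² + q(-85, 221)) = √(((14 + 7*(-2)) - 49)² + (48 - 85)/(13 + 221)) = √(((14 - 14) - 49)² - 37/234) = √((0 - 49)² + (1/234)*(-37)) = √((-49)² - 37/234) = √(2401 - 37/234) = √(561797/234) = √14606722/78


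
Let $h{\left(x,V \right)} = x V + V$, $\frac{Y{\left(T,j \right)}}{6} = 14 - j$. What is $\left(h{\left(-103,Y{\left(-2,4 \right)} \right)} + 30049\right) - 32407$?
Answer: $-8478$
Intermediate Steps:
$Y{\left(T,j \right)} = 84 - 6 j$ ($Y{\left(T,j \right)} = 6 \left(14 - j\right) = 84 - 6 j$)
$h{\left(x,V \right)} = V + V x$ ($h{\left(x,V \right)} = V x + V = V + V x$)
$\left(h{\left(-103,Y{\left(-2,4 \right)} \right)} + 30049\right) - 32407 = \left(\left(84 - 24\right) \left(1 - 103\right) + 30049\right) - 32407 = \left(\left(84 - 24\right) \left(-102\right) + 30049\right) - 32407 = \left(60 \left(-102\right) + 30049\right) - 32407 = \left(-6120 + 30049\right) - 32407 = 23929 - 32407 = -8478$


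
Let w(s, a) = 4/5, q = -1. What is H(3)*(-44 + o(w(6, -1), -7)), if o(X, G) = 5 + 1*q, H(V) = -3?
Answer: 120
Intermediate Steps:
w(s, a) = 4/5 (w(s, a) = 4*(1/5) = 4/5)
o(X, G) = 4 (o(X, G) = 5 + 1*(-1) = 5 - 1 = 4)
H(3)*(-44 + o(w(6, -1), -7)) = -3*(-44 + 4) = -3*(-40) = 120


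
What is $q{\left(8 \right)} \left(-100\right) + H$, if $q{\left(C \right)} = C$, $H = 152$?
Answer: $-648$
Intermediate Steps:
$q{\left(8 \right)} \left(-100\right) + H = 8 \left(-100\right) + 152 = -800 + 152 = -648$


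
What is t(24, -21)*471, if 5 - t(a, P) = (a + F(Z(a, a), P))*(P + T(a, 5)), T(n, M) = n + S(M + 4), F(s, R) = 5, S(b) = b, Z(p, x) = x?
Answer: -161553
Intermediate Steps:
T(n, M) = 4 + M + n (T(n, M) = n + (M + 4) = n + (4 + M) = 4 + M + n)
t(a, P) = 5 - (5 + a)*(9 + P + a) (t(a, P) = 5 - (a + 5)*(P + (4 + 5 + a)) = 5 - (5 + a)*(P + (9 + a)) = 5 - (5 + a)*(9 + P + a))
t(24, -21)*471 = (-40 - 1*24**2 - 14*24 - 5*(-21) - 1*(-21)*24)*471 = (-40 - 1*576 - 336 + 105 + 504)*471 = (-40 - 576 - 336 + 105 + 504)*471 = -343*471 = -161553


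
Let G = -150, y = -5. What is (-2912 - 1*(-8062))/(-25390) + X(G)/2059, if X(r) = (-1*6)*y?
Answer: -984215/5227801 ≈ -0.18827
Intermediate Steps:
X(r) = 30 (X(r) = -1*6*(-5) = -6*(-5) = 30)
(-2912 - 1*(-8062))/(-25390) + X(G)/2059 = (-2912 - 1*(-8062))/(-25390) + 30/2059 = (-2912 + 8062)*(-1/25390) + 30*(1/2059) = 5150*(-1/25390) + 30/2059 = -515/2539 + 30/2059 = -984215/5227801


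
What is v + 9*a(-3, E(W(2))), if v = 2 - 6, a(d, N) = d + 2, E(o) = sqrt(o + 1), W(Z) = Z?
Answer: -13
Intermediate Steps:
E(o) = sqrt(1 + o)
a(d, N) = 2 + d
v = -4
v + 9*a(-3, E(W(2))) = -4 + 9*(2 - 3) = -4 + 9*(-1) = -4 - 9 = -13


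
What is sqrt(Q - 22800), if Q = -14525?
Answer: 5*I*sqrt(1493) ≈ 193.2*I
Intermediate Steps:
sqrt(Q - 22800) = sqrt(-14525 - 22800) = sqrt(-37325) = 5*I*sqrt(1493)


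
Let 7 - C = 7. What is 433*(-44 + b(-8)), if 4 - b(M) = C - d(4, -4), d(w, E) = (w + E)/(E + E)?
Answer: -17320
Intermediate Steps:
C = 0 (C = 7 - 1*7 = 7 - 7 = 0)
d(w, E) = (E + w)/(2*E) (d(w, E) = (E + w)/((2*E)) = (E + w)*(1/(2*E)) = (E + w)/(2*E))
b(M) = 4 (b(M) = 4 - (0 - (-4 + 4)/(2*(-4))) = 4 - (0 - (-1)*0/(2*4)) = 4 - (0 - 1*0) = 4 - (0 + 0) = 4 - 1*0 = 4 + 0 = 4)
433*(-44 + b(-8)) = 433*(-44 + 4) = 433*(-40) = -17320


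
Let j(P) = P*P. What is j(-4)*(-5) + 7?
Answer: -73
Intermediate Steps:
j(P) = P²
j(-4)*(-5) + 7 = (-4)²*(-5) + 7 = 16*(-5) + 7 = -80 + 7 = -73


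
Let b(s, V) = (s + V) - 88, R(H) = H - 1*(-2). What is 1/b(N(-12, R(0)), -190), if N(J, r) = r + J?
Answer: -1/288 ≈ -0.0034722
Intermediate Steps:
R(H) = 2 + H (R(H) = H + 2 = 2 + H)
N(J, r) = J + r
b(s, V) = -88 + V + s (b(s, V) = (V + s) - 88 = -88 + V + s)
1/b(N(-12, R(0)), -190) = 1/(-88 - 190 + (-12 + (2 + 0))) = 1/(-88 - 190 + (-12 + 2)) = 1/(-88 - 190 - 10) = 1/(-288) = -1/288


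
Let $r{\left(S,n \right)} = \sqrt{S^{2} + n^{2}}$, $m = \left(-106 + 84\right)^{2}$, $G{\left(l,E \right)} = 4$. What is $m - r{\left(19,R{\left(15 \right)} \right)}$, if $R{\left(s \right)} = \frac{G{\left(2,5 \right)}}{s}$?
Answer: $484 - \frac{\sqrt{81241}}{15} \approx 465.0$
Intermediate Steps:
$m = 484$ ($m = \left(-22\right)^{2} = 484$)
$R{\left(s \right)} = \frac{4}{s}$
$m - r{\left(19,R{\left(15 \right)} \right)} = 484 - \sqrt{19^{2} + \left(\frac{4}{15}\right)^{2}} = 484 - \sqrt{361 + \left(4 \cdot \frac{1}{15}\right)^{2}} = 484 - \sqrt{361 + \left(\frac{4}{15}\right)^{2}} = 484 - \sqrt{361 + \frac{16}{225}} = 484 - \sqrt{\frac{81241}{225}} = 484 - \frac{\sqrt{81241}}{15}$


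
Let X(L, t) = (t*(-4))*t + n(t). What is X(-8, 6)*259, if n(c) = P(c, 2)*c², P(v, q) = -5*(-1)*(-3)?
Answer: -177156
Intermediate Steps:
P(v, q) = -15 (P(v, q) = 5*(-3) = -15)
n(c) = -15*c²
X(L, t) = -19*t² (X(L, t) = (t*(-4))*t - 15*t² = (-4*t)*t - 15*t² = -4*t² - 15*t² = -19*t²)
X(-8, 6)*259 = -19*6²*259 = -19*36*259 = -684*259 = -177156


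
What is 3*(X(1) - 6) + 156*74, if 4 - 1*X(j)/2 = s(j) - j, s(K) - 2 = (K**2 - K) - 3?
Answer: 11562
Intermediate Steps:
s(K) = -1 + K**2 - K (s(K) = 2 + ((K**2 - K) - 3) = 2 + (-3 + K**2 - K) = -1 + K**2 - K)
X(j) = 10 - 2*j**2 + 4*j (X(j) = 8 - 2*((-1 + j**2 - j) - j) = 8 - 2*(-1 + j**2 - 2*j) = 8 + (2 - 2*j**2 + 4*j) = 10 - 2*j**2 + 4*j)
3*(X(1) - 6) + 156*74 = 3*((10 - 2*1**2 + 4*1) - 6) + 156*74 = 3*((10 - 2*1 + 4) - 6) + 11544 = 3*((10 - 2 + 4) - 6) + 11544 = 3*(12 - 6) + 11544 = 3*6 + 11544 = 18 + 11544 = 11562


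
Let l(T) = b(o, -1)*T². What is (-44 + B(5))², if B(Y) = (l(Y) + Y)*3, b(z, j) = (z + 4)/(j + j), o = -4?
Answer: 841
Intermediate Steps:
b(z, j) = (4 + z)/(2*j) (b(z, j) = (4 + z)/((2*j)) = (4 + z)*(1/(2*j)) = (4 + z)/(2*j))
l(T) = 0 (l(T) = ((½)*(4 - 4)/(-1))*T² = ((½)*(-1)*0)*T² = 0*T² = 0)
B(Y) = 3*Y (B(Y) = (0 + Y)*3 = Y*3 = 3*Y)
(-44 + B(5))² = (-44 + 3*5)² = (-44 + 15)² = (-29)² = 841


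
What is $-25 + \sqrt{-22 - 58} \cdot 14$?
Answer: $-25 + 56 i \sqrt{5} \approx -25.0 + 125.22 i$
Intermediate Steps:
$-25 + \sqrt{-22 - 58} \cdot 14 = -25 + \sqrt{-80} \cdot 14 = -25 + 4 i \sqrt{5} \cdot 14 = -25 + 56 i \sqrt{5}$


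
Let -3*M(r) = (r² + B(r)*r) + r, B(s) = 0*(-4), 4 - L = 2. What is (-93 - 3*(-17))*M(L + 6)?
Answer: 1008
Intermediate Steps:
L = 2 (L = 4 - 1*2 = 4 - 2 = 2)
B(s) = 0
M(r) = -r/3 - r²/3 (M(r) = -((r² + 0*r) + r)/3 = -((r² + 0) + r)/3 = -(r² + r)/3 = -(r + r²)/3 = -r/3 - r²/3)
(-93 - 3*(-17))*M(L + 6) = (-93 - 3*(-17))*(-(2 + 6)*(1 + (2 + 6))/3) = (-93 + 51)*(-⅓*8*(1 + 8)) = -(-14)*8*9 = -42*(-24) = 1008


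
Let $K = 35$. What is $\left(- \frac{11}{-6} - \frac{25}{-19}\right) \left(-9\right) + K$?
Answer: $\frac{253}{38} \approx 6.6579$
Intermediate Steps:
$\left(- \frac{11}{-6} - \frac{25}{-19}\right) \left(-9\right) + K = \left(- \frac{11}{-6} - \frac{25}{-19}\right) \left(-9\right) + 35 = \left(\left(-11\right) \left(- \frac{1}{6}\right) - - \frac{25}{19}\right) \left(-9\right) + 35 = \left(\frac{11}{6} + \frac{25}{19}\right) \left(-9\right) + 35 = \frac{359}{114} \left(-9\right) + 35 = - \frac{1077}{38} + 35 = \frac{253}{38}$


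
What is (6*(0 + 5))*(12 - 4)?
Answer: 240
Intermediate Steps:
(6*(0 + 5))*(12 - 4) = (6*5)*8 = 30*8 = 240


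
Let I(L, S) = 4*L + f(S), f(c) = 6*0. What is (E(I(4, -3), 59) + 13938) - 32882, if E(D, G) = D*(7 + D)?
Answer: -18576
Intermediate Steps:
f(c) = 0
I(L, S) = 4*L (I(L, S) = 4*L + 0 = 4*L)
(E(I(4, -3), 59) + 13938) - 32882 = ((4*4)*(7 + 4*4) + 13938) - 32882 = (16*(7 + 16) + 13938) - 32882 = (16*23 + 13938) - 32882 = (368 + 13938) - 32882 = 14306 - 32882 = -18576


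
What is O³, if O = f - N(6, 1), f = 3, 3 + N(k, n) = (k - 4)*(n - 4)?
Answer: 1728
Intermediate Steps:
N(k, n) = -3 + (-4 + k)*(-4 + n) (N(k, n) = -3 + (k - 4)*(n - 4) = -3 + (-4 + k)*(-4 + n))
O = 12 (O = 3 - (13 - 4*6 - 4*1 + 6*1) = 3 - (13 - 24 - 4 + 6) = 3 - 1*(-9) = 3 + 9 = 12)
O³ = 12³ = 1728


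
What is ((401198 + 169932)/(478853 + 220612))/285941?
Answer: 114226/40001144313 ≈ 2.8556e-6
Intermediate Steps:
((401198 + 169932)/(478853 + 220612))/285941 = (571130/699465)*(1/285941) = (571130*(1/699465))*(1/285941) = (114226/139893)*(1/285941) = 114226/40001144313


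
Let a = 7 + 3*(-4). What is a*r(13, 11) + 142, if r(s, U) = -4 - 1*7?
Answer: 197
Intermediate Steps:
r(s, U) = -11 (r(s, U) = -4 - 7 = -11)
a = -5 (a = 7 - 12 = -5)
a*r(13, 11) + 142 = -5*(-11) + 142 = 55 + 142 = 197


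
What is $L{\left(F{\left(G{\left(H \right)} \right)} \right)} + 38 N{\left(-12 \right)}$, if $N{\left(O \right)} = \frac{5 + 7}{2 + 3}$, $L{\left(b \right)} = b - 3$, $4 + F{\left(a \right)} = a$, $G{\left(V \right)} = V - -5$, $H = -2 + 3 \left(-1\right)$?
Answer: $\frac{421}{5} \approx 84.2$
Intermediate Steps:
$H = -5$ ($H = -2 - 3 = -5$)
$G{\left(V \right)} = 5 + V$ ($G{\left(V \right)} = V + 5 = 5 + V$)
$F{\left(a \right)} = -4 + a$
$L{\left(b \right)} = -3 + b$
$N{\left(O \right)} = \frac{12}{5}$
$L{\left(F{\left(G{\left(H \right)} \right)} \right)} + 38 N{\left(-12 \right)} = \left(-3 + \left(-4 + \left(5 - 5\right)\right)\right) + 38 \cdot \frac{12}{5} = \left(-3 + \left(-4 + 0\right)\right) + \frac{456}{5} = \left(-3 - 4\right) + \frac{456}{5} = -7 + \frac{456}{5} = \frac{421}{5}$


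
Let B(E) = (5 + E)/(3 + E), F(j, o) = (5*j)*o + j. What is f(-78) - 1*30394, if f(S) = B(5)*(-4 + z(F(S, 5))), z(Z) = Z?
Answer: -32934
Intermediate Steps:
F(j, o) = j + 5*j*o (F(j, o) = 5*j*o + j = j + 5*j*o)
B(E) = (5 + E)/(3 + E)
f(S) = -5 + 65*S/2 (f(S) = ((5 + 5)/(3 + 5))*(-4 + S*(1 + 5*5)) = (10/8)*(-4 + S*(1 + 25)) = ((⅛)*10)*(-4 + S*26) = 5*(-4 + 26*S)/4 = -5 + 65*S/2)
f(-78) - 1*30394 = (-5 + (65/2)*(-78)) - 1*30394 = (-5 - 2535) - 30394 = -2540 - 30394 = -32934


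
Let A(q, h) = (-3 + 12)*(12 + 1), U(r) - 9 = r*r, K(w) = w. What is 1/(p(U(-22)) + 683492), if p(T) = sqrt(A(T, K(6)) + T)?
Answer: 341746/233580656727 - sqrt(610)/467161313454 ≈ 1.4630e-6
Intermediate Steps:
U(r) = 9 + r**2 (U(r) = 9 + r*r = 9 + r**2)
A(q, h) = 117 (A(q, h) = 9*13 = 117)
p(T) = sqrt(117 + T)
1/(p(U(-22)) + 683492) = 1/(sqrt(117 + (9 + (-22)**2)) + 683492) = 1/(sqrt(117 + (9 + 484)) + 683492) = 1/(sqrt(117 + 493) + 683492) = 1/(sqrt(610) + 683492) = 1/(683492 + sqrt(610))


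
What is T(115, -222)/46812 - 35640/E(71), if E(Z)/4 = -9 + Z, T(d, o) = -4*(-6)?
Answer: -17378893/120931 ≈ -143.71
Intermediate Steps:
T(d, o) = 24
E(Z) = -36 + 4*Z (E(Z) = 4*(-9 + Z) = -36 + 4*Z)
T(115, -222)/46812 - 35640/E(71) = 24/46812 - 35640/(-36 + 4*71) = 24*(1/46812) - 35640/(-36 + 284) = 2/3901 - 35640/248 = 2/3901 - 35640*1/248 = 2/3901 - 4455/31 = -17378893/120931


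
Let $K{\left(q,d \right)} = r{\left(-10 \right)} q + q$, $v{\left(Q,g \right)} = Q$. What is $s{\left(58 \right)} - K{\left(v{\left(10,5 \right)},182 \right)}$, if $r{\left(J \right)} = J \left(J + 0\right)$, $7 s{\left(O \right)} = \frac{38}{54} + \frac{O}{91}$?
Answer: $- \frac{17367695}{17199} \approx -1009.8$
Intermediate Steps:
$s{\left(O \right)} = \frac{19}{189} + \frac{O}{637}$ ($s{\left(O \right)} = \frac{\frac{38}{54} + \frac{O}{91}}{7} = \frac{38 \cdot \frac{1}{54} + O \frac{1}{91}}{7} = \frac{\frac{19}{27} + \frac{O}{91}}{7} = \frac{19}{189} + \frac{O}{637}$)
$r{\left(J \right)} = J^{2}$ ($r{\left(J \right)} = J J = J^{2}$)
$K{\left(q,d \right)} = 101 q$ ($K{\left(q,d \right)} = \left(-10\right)^{2} q + q = 100 q + q = 101 q$)
$s{\left(58 \right)} - K{\left(v{\left(10,5 \right)},182 \right)} = \left(\frac{19}{189} + \frac{1}{637} \cdot 58\right) - 101 \cdot 10 = \left(\frac{19}{189} + \frac{58}{637}\right) - 1010 = \frac{3295}{17199} - 1010 = - \frac{17367695}{17199}$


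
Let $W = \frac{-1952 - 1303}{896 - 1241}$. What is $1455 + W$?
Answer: $\frac{33682}{23} \approx 1464.4$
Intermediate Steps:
$W = \frac{217}{23}$ ($W = - \frac{3255}{-345} = \left(-3255\right) \left(- \frac{1}{345}\right) = \frac{217}{23} \approx 9.4348$)
$1455 + W = 1455 + \frac{217}{23} = \frac{33682}{23}$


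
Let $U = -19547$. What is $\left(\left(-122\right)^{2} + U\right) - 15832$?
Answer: $-20495$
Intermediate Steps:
$\left(\left(-122\right)^{2} + U\right) - 15832 = \left(\left(-122\right)^{2} - 19547\right) - 15832 = \left(14884 - 19547\right) - 15832 = -4663 - 15832 = -20495$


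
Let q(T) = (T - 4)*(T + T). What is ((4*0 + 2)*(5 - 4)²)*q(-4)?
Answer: 128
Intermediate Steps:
q(T) = 2*T*(-4 + T) (q(T) = (-4 + T)*(2*T) = 2*T*(-4 + T))
((4*0 + 2)*(5 - 4)²)*q(-4) = ((4*0 + 2)*(5 - 4)²)*(2*(-4)*(-4 - 4)) = ((0 + 2)*1²)*(2*(-4)*(-8)) = (2*1)*64 = 2*64 = 128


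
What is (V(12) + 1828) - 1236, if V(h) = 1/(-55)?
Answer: 32559/55 ≈ 591.98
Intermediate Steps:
V(h) = -1/55
(V(12) + 1828) - 1236 = (-1/55 + 1828) - 1236 = 100539/55 - 1236 = 32559/55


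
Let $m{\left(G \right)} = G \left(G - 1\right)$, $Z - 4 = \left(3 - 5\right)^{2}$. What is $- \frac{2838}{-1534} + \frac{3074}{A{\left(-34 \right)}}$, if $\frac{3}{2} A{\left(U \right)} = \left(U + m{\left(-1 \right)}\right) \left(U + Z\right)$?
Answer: $\frac{362865}{49088} \approx 7.3921$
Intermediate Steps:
$Z = 8$ ($Z = 4 + \left(3 - 5\right)^{2} = 4 + \left(-2\right)^{2} = 4 + 4 = 8$)
$m{\left(G \right)} = G \left(-1 + G\right)$
$A{\left(U \right)} = \frac{2 \left(2 + U\right) \left(8 + U\right)}{3}$ ($A{\left(U \right)} = \frac{2 \left(U - \left(-1 - 1\right)\right) \left(U + 8\right)}{3} = \frac{2 \left(U - -2\right) \left(8 + U\right)}{3} = \frac{2 \left(U + 2\right) \left(8 + U\right)}{3} = \frac{2 \left(2 + U\right) \left(8 + U\right)}{3}$)
$- \frac{2838}{-1534} + \frac{3074}{A{\left(-34 \right)}} = - \frac{2838}{-1534} + \frac{3074}{\frac{32}{3} + \frac{2 \left(-34\right)^{2}}{3} + \frac{20}{3} \left(-34\right)} = \left(-2838\right) \left(- \frac{1}{1534}\right) + \frac{3074}{\frac{32}{3} + \frac{2}{3} \cdot 1156 - \frac{680}{3}} = \frac{1419}{767} + \frac{3074}{\frac{32}{3} + \frac{2312}{3} - \frac{680}{3}} = \frac{1419}{767} + \frac{3074}{\frac{1664}{3}} = \frac{1419}{767} + 3074 \cdot \frac{3}{1664} = \frac{1419}{767} + \frac{4611}{832} = \frac{362865}{49088}$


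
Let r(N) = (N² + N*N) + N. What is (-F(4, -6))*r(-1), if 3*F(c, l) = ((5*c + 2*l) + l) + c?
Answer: -2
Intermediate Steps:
r(N) = N + 2*N² (r(N) = (N² + N²) + N = 2*N² + N = N + 2*N²)
F(c, l) = l + 2*c (F(c, l) = (((5*c + 2*l) + l) + c)/3 = (((2*l + 5*c) + l) + c)/3 = ((3*l + 5*c) + c)/3 = (3*l + 6*c)/3 = l + 2*c)
(-F(4, -6))*r(-1) = (-(-6 + 2*4))*(-(1 + 2*(-1))) = (-(-6 + 8))*(-(1 - 2)) = (-1*2)*(-1*(-1)) = -2*1 = -2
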